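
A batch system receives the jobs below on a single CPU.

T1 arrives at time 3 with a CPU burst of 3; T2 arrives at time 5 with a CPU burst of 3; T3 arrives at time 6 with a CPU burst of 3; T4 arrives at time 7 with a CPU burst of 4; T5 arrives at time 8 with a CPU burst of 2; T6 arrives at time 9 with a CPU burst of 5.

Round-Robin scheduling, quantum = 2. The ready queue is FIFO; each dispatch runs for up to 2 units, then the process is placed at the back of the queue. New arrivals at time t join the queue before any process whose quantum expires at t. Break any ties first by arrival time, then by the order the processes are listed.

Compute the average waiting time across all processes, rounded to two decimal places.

Timeline: | idle 0-3 | T1 3-5 | T2 5-7 | T1 7-8 | T3 8-10 | T4 10-12 | T2 12-13 | T5 13-15 | T6 15-17 | T3 17-18 | T4 18-20 | T6 20-23 |
Completion: T1=8  T2=13  T3=18  T4=20  T5=15  T6=23
Turnaround (C−A): T1=5  T2=8  T3=12  T4=13  T5=7  T6=14
Waiting times: T1=2, T2=5, T3=9, T4=9, T5=5, T6=9
Average waiting = (2+5+9+9+5+9) / 6 = 39/6 = 6.50

6.50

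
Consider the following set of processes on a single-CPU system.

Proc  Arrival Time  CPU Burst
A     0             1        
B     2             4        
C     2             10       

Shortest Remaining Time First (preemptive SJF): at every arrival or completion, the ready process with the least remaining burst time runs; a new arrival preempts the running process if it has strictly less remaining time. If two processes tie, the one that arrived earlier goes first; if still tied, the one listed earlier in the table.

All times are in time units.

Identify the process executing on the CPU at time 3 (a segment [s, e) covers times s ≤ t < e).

B

Timeline: | A 0-1 | idle 1-2 | B 2-6 | C 6-16 |
Completion: A=1  B=6  C=16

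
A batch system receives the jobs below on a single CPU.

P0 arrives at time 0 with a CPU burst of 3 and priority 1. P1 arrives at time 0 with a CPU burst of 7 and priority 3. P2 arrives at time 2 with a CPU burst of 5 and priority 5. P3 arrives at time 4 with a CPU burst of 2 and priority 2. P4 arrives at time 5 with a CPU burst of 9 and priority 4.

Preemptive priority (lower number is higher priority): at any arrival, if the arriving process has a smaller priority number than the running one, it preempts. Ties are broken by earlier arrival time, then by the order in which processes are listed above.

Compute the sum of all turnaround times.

Schedule: | P0 0-3 | P1 3-4 | P3 4-6 | P1 6-12 | P4 12-21 | P2 21-26 |
Completion: P0=3  P1=12  P2=26  P3=6  P4=21
Turnaround = completion − arrival: P0=3, P1=12, P2=24, P3=2, P4=16
Total turnaround = 3 + 12 + 24 + 2 + 16 = 57

57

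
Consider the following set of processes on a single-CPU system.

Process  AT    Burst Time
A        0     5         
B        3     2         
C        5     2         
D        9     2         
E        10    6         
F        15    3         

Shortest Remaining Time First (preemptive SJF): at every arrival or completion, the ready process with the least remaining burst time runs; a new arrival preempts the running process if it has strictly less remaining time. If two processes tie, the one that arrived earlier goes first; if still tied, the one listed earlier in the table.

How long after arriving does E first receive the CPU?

1

Timeline: | A 0-5 | B 5-7 | C 7-9 | D 9-11 | E 11-17 | F 17-20 |
Completion: A=5  B=7  C=9  D=11  E=17  F=20
Turnaround (C−A): A=5  B=4  C=4  D=2  E=7  F=5
Response(E) = first start − arrival = 11 − 10 = 1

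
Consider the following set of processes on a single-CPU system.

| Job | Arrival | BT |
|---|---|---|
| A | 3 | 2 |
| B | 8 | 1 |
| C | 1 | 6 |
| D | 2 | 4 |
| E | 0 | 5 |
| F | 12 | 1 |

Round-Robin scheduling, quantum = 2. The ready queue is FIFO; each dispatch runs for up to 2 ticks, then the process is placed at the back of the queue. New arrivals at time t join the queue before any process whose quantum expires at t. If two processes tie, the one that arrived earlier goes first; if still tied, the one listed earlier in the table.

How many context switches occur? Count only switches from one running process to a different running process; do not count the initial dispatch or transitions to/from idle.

Gantt: | E 0-2 | C 2-4 | D 4-6 | E 6-8 | A 8-10 | C 10-12 | D 12-14 | B 14-15 | E 15-16 | F 16-17 | C 17-19 |
Completion: A=10  B=15  C=19  D=14  E=16  F=17

10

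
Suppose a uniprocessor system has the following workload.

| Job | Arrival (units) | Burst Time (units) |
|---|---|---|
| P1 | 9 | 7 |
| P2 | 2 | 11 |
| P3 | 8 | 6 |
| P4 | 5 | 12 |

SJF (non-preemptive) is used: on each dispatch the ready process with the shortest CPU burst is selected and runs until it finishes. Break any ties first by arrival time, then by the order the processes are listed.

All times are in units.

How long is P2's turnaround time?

11

Schedule: | idle 0-2 | P2 2-13 | P3 13-19 | P1 19-26 | P4 26-38 |
Completion: P1=26  P2=13  P3=19  P4=38
Turnaround(P2) = completion − arrival = 13 − 2 = 11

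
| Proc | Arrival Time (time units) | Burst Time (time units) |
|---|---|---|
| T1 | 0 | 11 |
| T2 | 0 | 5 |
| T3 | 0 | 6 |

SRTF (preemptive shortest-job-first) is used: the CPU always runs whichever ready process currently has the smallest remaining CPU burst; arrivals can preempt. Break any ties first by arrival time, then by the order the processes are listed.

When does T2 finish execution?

Schedule: | T2 0-5 | T3 5-11 | T1 11-22 |
Completion: T1=22  T2=5  T3=11
Turnaround (C−A): T1=22  T2=5  T3=11

5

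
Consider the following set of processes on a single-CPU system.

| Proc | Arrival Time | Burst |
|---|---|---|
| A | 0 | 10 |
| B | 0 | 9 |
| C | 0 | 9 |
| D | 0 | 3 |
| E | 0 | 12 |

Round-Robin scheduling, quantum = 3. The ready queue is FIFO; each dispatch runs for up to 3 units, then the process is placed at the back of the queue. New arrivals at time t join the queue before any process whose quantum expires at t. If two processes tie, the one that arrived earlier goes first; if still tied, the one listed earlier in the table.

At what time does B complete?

33

Timeline: | A 0-3 | B 3-6 | C 6-9 | D 9-12 | E 12-15 | A 15-18 | B 18-21 | C 21-24 | E 24-27 | A 27-30 | B 30-33 | C 33-36 | E 36-39 | A 39-40 | E 40-43 |
Completion: A=40  B=33  C=36  D=12  E=43
Turnaround (C−A): A=40  B=33  C=36  D=12  E=43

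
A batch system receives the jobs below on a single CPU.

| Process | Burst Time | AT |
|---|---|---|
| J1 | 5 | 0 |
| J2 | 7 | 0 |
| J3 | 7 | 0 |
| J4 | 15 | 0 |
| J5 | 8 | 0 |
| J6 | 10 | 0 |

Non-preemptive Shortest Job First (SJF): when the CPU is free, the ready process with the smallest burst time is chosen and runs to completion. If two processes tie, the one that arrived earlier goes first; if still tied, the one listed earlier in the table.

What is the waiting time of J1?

Gantt: | J1 0-5 | J2 5-12 | J3 12-19 | J5 19-27 | J6 27-37 | J4 37-52 |
Completion: J1=5  J2=12  J3=19  J4=52  J5=27  J6=37
Turnaround (C−A): J1=5  J2=12  J3=19  J4=52  J5=27  J6=37
Waiting(J1) = turnaround − burst = 5 − 5 = 0

0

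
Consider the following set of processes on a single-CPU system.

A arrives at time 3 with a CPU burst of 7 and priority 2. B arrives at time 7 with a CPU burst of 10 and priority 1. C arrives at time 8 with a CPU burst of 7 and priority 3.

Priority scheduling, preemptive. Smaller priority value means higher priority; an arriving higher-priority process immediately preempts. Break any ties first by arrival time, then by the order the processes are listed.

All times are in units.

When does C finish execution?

Gantt: | idle 0-3 | A 3-7 | B 7-17 | A 17-20 | C 20-27 |
Completion: A=20  B=17  C=27
Turnaround (C−A): A=17  B=10  C=19

27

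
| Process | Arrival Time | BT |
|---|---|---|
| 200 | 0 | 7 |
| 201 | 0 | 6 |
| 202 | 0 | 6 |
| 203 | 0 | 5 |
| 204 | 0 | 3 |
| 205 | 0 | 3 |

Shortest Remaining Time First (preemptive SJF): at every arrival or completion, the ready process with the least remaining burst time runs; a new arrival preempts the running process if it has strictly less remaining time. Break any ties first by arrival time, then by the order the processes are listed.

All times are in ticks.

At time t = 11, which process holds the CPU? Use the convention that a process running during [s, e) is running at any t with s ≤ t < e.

Gantt: | 204 0-3 | 205 3-6 | 203 6-11 | 201 11-17 | 202 17-23 | 200 23-30 |
Completion: 200=30  201=17  202=23  203=11  204=3  205=6
Turnaround (C−A): 200=30  201=17  202=23  203=11  204=3  205=6

201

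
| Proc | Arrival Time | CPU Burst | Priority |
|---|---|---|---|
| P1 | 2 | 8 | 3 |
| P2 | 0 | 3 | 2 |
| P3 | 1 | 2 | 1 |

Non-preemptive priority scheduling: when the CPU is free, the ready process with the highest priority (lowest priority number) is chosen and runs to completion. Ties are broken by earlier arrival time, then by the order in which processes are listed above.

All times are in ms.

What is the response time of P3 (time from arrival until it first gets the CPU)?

Timeline: | P2 0-3 | P3 3-5 | P1 5-13 |
Completion: P1=13  P2=3  P3=5
Turnaround (C−A): P1=11  P2=3  P3=4
Response(P3) = first start − arrival = 3 − 1 = 2

2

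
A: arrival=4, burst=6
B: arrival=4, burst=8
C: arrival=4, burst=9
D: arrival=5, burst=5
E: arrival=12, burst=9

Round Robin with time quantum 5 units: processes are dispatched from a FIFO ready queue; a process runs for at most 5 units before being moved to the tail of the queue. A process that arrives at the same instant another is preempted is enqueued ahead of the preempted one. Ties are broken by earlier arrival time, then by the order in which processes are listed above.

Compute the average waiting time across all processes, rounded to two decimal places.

18.80

Timeline: | idle 0-4 | A 4-9 | B 9-14 | C 14-19 | D 19-24 | A 24-25 | E 25-30 | B 30-33 | C 33-37 | E 37-41 |
Completion: A=25  B=33  C=37  D=24  E=41
Turnaround (C−A): A=21  B=29  C=33  D=19  E=29
Waiting times: A=15, B=21, C=24, D=14, E=20
Average waiting = (15+21+24+14+20) / 5 = 94/5 = 18.80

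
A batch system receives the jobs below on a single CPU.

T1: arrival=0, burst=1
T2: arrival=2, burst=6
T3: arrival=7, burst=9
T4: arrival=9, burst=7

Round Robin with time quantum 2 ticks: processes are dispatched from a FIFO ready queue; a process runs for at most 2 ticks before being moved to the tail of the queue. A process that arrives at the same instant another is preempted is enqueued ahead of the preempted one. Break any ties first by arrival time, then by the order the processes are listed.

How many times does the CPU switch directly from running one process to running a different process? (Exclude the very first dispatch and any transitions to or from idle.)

Schedule: | T1 0-1 | idle 1-2 | T2 2-8 | T3 8-10 | T4 10-12 | T3 12-14 | T4 14-16 | T3 16-18 | T4 18-20 | T3 20-22 | T4 22-23 | T3 23-24 |
Completion: T1=1  T2=8  T3=24  T4=23
Turnaround (C−A): T1=1  T2=6  T3=17  T4=14

9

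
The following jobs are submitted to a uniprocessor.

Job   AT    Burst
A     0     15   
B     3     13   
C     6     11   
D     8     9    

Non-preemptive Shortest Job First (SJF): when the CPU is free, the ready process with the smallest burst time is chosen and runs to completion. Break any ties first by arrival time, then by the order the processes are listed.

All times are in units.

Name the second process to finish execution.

D

Timeline: | A 0-15 | D 15-24 | C 24-35 | B 35-48 |
Completion: A=15  B=48  C=35  D=24
Finish order: A → D → C → B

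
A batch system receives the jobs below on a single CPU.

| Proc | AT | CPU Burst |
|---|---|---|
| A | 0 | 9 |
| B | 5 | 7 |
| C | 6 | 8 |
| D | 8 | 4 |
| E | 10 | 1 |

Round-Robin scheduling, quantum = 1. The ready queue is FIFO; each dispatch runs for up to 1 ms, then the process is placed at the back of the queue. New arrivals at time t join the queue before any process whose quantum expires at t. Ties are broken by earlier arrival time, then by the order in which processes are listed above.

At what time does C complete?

Timeline: | A 0-5 | B 5-6 | A 6-7 | C 7-8 | B 8-9 | A 9-10 | D 10-11 | C 11-12 | B 12-13 | E 13-14 | A 14-15 | D 15-16 | C 16-17 | B 17-18 | A 18-19 | D 19-20 | C 20-21 | B 21-22 | D 22-23 | C 23-24 | B 24-25 | C 25-26 | B 26-27 | C 27-29 |
Completion: A=19  B=27  C=29  D=23  E=14
Turnaround (C−A): A=19  B=22  C=23  D=15  E=4

29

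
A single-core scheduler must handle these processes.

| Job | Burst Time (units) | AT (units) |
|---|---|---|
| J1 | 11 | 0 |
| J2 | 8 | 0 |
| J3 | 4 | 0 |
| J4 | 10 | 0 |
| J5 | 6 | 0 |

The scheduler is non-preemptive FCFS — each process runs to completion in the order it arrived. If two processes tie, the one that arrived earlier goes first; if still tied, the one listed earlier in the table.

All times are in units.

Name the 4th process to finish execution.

J4

Timeline: | J1 0-11 | J2 11-19 | J3 19-23 | J4 23-33 | J5 33-39 |
Completion: J1=11  J2=19  J3=23  J4=33  J5=39
Turnaround (C−A): J1=11  J2=19  J3=23  J4=33  J5=39
Finish order: J1 → J2 → J3 → J4 → J5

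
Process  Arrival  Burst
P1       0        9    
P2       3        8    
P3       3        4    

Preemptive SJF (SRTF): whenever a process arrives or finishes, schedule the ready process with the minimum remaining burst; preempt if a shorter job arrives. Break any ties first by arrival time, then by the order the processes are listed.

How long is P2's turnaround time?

18

Gantt: | P1 0-3 | P3 3-7 | P1 7-13 | P2 13-21 |
Completion: P1=13  P2=21  P3=7
Turnaround (C−A): P1=13  P2=18  P3=4
Turnaround(P2) = completion − arrival = 21 − 3 = 18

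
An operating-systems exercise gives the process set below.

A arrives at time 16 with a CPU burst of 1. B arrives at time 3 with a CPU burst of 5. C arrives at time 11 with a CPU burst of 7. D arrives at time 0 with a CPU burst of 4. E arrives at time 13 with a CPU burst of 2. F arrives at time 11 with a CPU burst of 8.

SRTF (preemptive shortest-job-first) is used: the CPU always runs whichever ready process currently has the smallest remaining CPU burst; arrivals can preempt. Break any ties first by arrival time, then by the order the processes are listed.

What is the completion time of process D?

Timeline: | D 0-4 | B 4-9 | idle 9-11 | C 11-13 | E 13-15 | C 15-16 | A 16-17 | C 17-21 | F 21-29 |
Completion: A=17  B=9  C=21  D=4  E=15  F=29
Turnaround (C−A): A=1  B=6  C=10  D=4  E=2  F=18

4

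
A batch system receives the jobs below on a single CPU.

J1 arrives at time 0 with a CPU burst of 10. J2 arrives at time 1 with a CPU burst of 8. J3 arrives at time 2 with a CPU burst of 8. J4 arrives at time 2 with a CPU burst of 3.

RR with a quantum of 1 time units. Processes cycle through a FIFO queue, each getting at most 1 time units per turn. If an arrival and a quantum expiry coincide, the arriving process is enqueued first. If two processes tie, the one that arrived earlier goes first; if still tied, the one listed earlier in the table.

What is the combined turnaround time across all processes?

91

Timeline: | J1 0-1 | J2 1-2 | J1 2-3 | J3 3-4 | J4 4-5 | J2 5-6 | J1 6-7 | J3 7-8 | J4 8-9 | J2 9-10 | J1 10-11 | J3 11-12 | J4 12-13 | J2 13-14 | J1 14-15 | J3 15-16 | J2 16-17 | J1 17-18 | J3 18-19 | J2 19-20 | J1 20-21 | J3 21-22 | J2 22-23 | J1 23-24 | J3 24-25 | J2 25-26 | J1 26-27 | J3 27-28 | J1 28-29 |
Completion: J1=29  J2=26  J3=28  J4=13
Turnaround (C−A): J1=29  J2=25  J3=26  J4=11
Turnaround = completion − arrival: J1=29, J2=25, J3=26, J4=11
Total turnaround = 29 + 25 + 26 + 11 = 91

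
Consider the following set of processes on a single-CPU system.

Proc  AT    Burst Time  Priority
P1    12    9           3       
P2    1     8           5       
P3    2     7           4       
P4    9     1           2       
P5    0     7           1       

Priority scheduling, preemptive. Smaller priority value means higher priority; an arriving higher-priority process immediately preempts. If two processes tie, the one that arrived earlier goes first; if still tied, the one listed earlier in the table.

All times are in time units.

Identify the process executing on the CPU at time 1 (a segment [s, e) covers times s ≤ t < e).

Schedule: | P5 0-7 | P3 7-9 | P4 9-10 | P3 10-12 | P1 12-21 | P3 21-24 | P2 24-32 |
Completion: P1=21  P2=32  P3=24  P4=10  P5=7

P5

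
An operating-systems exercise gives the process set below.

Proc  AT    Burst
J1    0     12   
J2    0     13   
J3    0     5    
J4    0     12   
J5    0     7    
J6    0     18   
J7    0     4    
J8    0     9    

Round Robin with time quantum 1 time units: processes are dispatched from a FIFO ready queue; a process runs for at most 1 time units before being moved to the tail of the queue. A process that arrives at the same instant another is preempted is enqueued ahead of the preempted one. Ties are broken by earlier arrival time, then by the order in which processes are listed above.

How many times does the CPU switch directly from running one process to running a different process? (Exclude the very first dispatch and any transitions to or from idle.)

Timeline: | J1 0-1 | J2 1-2 | J3 2-3 | J4 3-4 | J5 4-5 | J6 5-6 | J7 6-7 | J8 7-8 | J1 8-9 | J2 9-10 | J3 10-11 | J4 11-12 | J5 12-13 | J6 13-14 | J7 14-15 | J8 15-16 | J1 16-17 | J2 17-18 | J3 18-19 | J4 19-20 | J5 20-21 | J6 21-22 | J7 22-23 | J8 23-24 | J1 24-25 | J2 25-26 | J3 26-27 | J4 27-28 | J5 28-29 | J6 29-30 | J7 30-31 | J8 31-32 | J1 32-33 | J2 33-34 | J3 34-35 | J4 35-36 | J5 36-37 | J6 37-38 | J8 38-39 | J1 39-40 | J2 40-41 | J4 41-42 | J5 42-43 | J6 43-44 | J8 44-45 | J1 45-46 | J2 46-47 | J4 47-48 | J5 48-49 | J6 49-50 | J8 50-51 | J1 51-52 | J2 52-53 | J4 53-54 | J6 54-55 | J8 55-56 | J1 56-57 | J2 57-58 | J4 58-59 | J6 59-60 | J8 60-61 | J1 61-62 | J2 62-63 | J4 63-64 | J6 64-65 | J1 65-66 | J2 66-67 | J4 67-68 | J6 68-69 | J1 69-70 | J2 70-71 | J4 71-72 | J6 72-73 | J2 73-74 | J6 74-80 |
Completion: J1=70  J2=74  J3=35  J4=72  J5=49  J6=80  J7=31  J8=61
Turnaround (C−A): J1=70  J2=74  J3=35  J4=72  J5=49  J6=80  J7=31  J8=61

74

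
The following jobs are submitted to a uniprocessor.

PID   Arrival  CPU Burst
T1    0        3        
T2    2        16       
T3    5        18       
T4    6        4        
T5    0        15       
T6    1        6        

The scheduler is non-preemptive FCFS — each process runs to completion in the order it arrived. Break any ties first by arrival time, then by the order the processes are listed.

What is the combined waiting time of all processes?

Timeline: | T1 0-3 | T5 3-18 | T6 18-24 | T2 24-40 | T3 40-58 | T4 58-62 |
Completion: T1=3  T2=40  T3=58  T4=62  T5=18  T6=24
Turnaround (C−A): T1=3  T2=38  T3=53  T4=56  T5=18  T6=23
Waiting = turnaround − burst: T1=0, T2=22, T3=35, T4=52, T5=3, T6=17
Total waiting = 0 + 22 + 35 + 52 + 3 + 17 = 129

129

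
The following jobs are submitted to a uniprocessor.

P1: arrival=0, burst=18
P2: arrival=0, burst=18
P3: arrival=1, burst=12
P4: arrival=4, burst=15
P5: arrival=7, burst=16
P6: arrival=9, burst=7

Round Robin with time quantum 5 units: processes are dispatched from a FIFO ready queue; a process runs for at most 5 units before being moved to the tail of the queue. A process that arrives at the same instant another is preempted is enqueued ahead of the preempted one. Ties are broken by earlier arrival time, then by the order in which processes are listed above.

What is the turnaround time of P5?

79

Timeline: | P1 0-5 | P2 5-10 | P3 10-15 | P4 15-20 | P1 20-25 | P5 25-30 | P6 30-35 | P2 35-40 | P3 40-45 | P4 45-50 | P1 50-55 | P5 55-60 | P6 60-62 | P2 62-67 | P3 67-69 | P4 69-74 | P1 74-77 | P5 77-82 | P2 82-85 | P5 85-86 |
Completion: P1=77  P2=85  P3=69  P4=74  P5=86  P6=62
Turnaround (C−A): P1=77  P2=85  P3=68  P4=70  P5=79  P6=53
Turnaround(P5) = completion − arrival = 86 − 7 = 79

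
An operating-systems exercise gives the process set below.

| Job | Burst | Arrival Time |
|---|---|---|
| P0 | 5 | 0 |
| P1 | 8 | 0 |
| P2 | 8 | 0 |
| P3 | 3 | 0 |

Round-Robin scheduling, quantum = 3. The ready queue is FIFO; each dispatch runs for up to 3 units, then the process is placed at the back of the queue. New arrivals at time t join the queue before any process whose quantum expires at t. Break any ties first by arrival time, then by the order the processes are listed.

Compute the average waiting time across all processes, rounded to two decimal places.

Timeline: | P0 0-3 | P1 3-6 | P2 6-9 | P3 9-12 | P0 12-14 | P1 14-17 | P2 17-20 | P1 20-22 | P2 22-24 |
Completion: P0=14  P1=22  P2=24  P3=12
Turnaround (C−A): P0=14  P1=22  P2=24  P3=12
Waiting times: P0=9, P1=14, P2=16, P3=9
Average waiting = (9+14+16+9) / 4 = 48/4 = 12.00

12.00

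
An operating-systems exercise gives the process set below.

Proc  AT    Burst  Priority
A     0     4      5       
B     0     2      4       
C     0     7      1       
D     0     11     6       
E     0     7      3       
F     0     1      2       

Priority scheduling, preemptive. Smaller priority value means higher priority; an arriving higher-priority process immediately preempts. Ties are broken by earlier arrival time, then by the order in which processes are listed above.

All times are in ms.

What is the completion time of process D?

32

Schedule: | C 0-7 | F 7-8 | E 8-15 | B 15-17 | A 17-21 | D 21-32 |
Completion: A=21  B=17  C=7  D=32  E=15  F=8
Turnaround (C−A): A=21  B=17  C=7  D=32  E=15  F=8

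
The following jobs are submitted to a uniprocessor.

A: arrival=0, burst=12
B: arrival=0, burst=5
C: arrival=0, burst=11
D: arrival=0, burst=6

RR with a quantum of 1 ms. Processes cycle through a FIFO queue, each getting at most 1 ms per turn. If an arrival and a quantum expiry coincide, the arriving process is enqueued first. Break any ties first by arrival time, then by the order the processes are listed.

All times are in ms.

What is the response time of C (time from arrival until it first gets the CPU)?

2

Timeline: | A 0-1 | B 1-2 | C 2-3 | D 3-4 | A 4-5 | B 5-6 | C 6-7 | D 7-8 | A 8-9 | B 9-10 | C 10-11 | D 11-12 | A 12-13 | B 13-14 | C 14-15 | D 15-16 | A 16-17 | B 17-18 | C 18-19 | D 19-20 | A 20-21 | C 21-22 | D 22-23 | A 23-24 | C 24-25 | A 25-26 | C 26-27 | A 27-28 | C 28-29 | A 29-30 | C 30-31 | A 31-32 | C 32-33 | A 33-34 |
Completion: A=34  B=18  C=33  D=23
Response(C) = first start − arrival = 2 − 0 = 2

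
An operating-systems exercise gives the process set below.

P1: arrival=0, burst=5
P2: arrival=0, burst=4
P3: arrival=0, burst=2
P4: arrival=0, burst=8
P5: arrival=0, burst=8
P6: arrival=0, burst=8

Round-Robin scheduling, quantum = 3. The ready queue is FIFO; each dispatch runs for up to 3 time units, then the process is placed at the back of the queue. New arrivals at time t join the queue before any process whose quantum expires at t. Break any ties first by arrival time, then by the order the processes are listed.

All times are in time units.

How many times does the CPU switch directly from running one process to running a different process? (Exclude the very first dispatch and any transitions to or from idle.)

Timeline: | P1 0-3 | P2 3-6 | P3 6-8 | P4 8-11 | P5 11-14 | P6 14-17 | P1 17-19 | P2 19-20 | P4 20-23 | P5 23-26 | P6 26-29 | P4 29-31 | P5 31-33 | P6 33-35 |
Completion: P1=19  P2=20  P3=8  P4=31  P5=33  P6=35
Turnaround (C−A): P1=19  P2=20  P3=8  P4=31  P5=33  P6=35

13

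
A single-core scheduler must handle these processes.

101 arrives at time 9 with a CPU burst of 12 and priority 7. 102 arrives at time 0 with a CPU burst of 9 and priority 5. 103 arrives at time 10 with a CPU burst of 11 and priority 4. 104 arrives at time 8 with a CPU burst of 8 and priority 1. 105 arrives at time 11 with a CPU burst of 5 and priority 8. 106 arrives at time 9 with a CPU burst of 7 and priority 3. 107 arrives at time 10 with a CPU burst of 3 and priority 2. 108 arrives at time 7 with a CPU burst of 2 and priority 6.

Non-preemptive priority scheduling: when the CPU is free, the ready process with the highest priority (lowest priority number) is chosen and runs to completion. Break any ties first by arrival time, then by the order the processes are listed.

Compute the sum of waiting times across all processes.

139

Timeline: | 102 0-9 | 104 9-17 | 107 17-20 | 106 20-27 | 103 27-38 | 108 38-40 | 101 40-52 | 105 52-57 |
Completion: 101=52  102=9  103=38  104=17  105=57  106=27  107=20  108=40
Turnaround (C−A): 101=43  102=9  103=28  104=9  105=46  106=18  107=10  108=33
Waiting = turnaround − burst: 101=31, 102=0, 103=17, 104=1, 105=41, 106=11, 107=7, 108=31
Total waiting = 31 + 0 + 17 + 1 + 41 + 11 + 7 + 31 = 139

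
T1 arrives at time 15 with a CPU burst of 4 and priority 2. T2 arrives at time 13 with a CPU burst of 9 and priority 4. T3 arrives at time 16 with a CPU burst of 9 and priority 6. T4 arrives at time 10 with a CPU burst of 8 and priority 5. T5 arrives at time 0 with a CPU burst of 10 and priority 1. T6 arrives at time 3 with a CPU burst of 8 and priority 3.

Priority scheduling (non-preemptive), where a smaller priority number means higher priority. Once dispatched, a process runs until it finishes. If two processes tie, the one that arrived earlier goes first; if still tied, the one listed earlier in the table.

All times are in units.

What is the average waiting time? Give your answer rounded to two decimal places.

10.50

Timeline: | T5 0-10 | T6 10-18 | T1 18-22 | T2 22-31 | T4 31-39 | T3 39-48 |
Completion: T1=22  T2=31  T3=48  T4=39  T5=10  T6=18
Waiting times: T1=3, T2=9, T3=23, T4=21, T5=0, T6=7
Average waiting = (3+9+23+21+0+7) / 6 = 63/6 = 10.50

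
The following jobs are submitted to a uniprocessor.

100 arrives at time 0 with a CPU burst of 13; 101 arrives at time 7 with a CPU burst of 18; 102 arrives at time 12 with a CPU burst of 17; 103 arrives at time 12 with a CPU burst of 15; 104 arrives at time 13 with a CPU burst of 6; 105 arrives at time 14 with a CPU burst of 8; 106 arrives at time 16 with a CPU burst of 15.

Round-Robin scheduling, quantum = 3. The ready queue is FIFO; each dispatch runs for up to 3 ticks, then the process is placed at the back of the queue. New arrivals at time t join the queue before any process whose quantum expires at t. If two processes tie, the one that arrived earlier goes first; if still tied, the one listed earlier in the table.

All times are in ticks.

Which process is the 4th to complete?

Timeline: | 100 0-9 | 101 9-12 | 100 12-15 | 102 15-18 | 103 18-21 | 101 21-24 | 104 24-27 | 105 27-30 | 100 30-31 | 106 31-34 | 102 34-37 | 103 37-40 | 101 40-43 | 104 43-46 | 105 46-49 | 106 49-52 | 102 52-55 | 103 55-58 | 101 58-61 | 105 61-63 | 106 63-66 | 102 66-69 | 103 69-72 | 101 72-75 | 106 75-78 | 102 78-81 | 103 81-84 | 101 84-87 | 106 87-90 | 102 90-92 |
Completion: 100=31  101=87  102=92  103=84  104=46  105=63  106=90
Turnaround (C−A): 100=31  101=80  102=80  103=72  104=33  105=49  106=74
Finish order: 100 → 104 → 105 → 103 → 101 → 106 → 102

103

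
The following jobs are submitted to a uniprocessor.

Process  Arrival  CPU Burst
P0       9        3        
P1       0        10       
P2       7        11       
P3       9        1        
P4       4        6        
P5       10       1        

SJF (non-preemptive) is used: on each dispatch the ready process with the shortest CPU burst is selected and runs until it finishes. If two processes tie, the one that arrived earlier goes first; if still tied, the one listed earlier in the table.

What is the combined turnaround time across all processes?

Schedule: | P1 0-10 | P3 10-11 | P5 11-12 | P0 12-15 | P4 15-21 | P2 21-32 |
Completion: P0=15  P1=10  P2=32  P3=11  P4=21  P5=12
Turnaround (C−A): P0=6  P1=10  P2=25  P3=2  P4=17  P5=2
Turnaround = completion − arrival: P0=6, P1=10, P2=25, P3=2, P4=17, P5=2
Total turnaround = 6 + 10 + 25 + 2 + 17 + 2 = 62

62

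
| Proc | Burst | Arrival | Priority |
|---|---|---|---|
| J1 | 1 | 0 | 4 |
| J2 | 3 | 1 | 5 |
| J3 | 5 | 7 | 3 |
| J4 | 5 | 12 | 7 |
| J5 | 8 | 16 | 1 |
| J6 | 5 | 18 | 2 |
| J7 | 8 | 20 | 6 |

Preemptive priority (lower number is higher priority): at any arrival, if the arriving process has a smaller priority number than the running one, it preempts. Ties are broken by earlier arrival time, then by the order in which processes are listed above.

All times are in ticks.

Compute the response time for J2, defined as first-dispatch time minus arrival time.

Timeline: | J1 0-1 | J2 1-4 | idle 4-7 | J3 7-12 | J4 12-16 | J5 16-24 | J6 24-29 | J7 29-37 | J4 37-38 |
Completion: J1=1  J2=4  J3=12  J4=38  J5=24  J6=29  J7=37
Turnaround (C−A): J1=1  J2=3  J3=5  J4=26  J5=8  J6=11  J7=17
Response(J2) = first start − arrival = 1 − 1 = 0

0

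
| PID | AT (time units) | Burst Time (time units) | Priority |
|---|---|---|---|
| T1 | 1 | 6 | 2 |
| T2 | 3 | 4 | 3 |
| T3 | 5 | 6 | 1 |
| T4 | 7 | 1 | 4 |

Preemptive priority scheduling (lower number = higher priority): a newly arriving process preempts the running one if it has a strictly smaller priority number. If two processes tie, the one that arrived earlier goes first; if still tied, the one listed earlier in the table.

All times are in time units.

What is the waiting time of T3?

Timeline: | idle 0-1 | T1 1-5 | T3 5-11 | T1 11-13 | T2 13-17 | T4 17-18 |
Completion: T1=13  T2=17  T3=11  T4=18
Waiting(T3) = turnaround − burst = 6 − 6 = 0

0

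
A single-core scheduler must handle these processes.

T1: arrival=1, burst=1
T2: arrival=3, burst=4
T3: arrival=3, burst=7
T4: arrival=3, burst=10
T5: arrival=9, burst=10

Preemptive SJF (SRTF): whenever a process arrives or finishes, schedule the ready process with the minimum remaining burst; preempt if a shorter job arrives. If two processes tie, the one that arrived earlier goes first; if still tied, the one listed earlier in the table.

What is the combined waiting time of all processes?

30

Timeline: | idle 0-1 | T1 1-2 | idle 2-3 | T2 3-7 | T3 7-14 | T4 14-24 | T5 24-34 |
Completion: T1=2  T2=7  T3=14  T4=24  T5=34
Waiting = turnaround − burst: T1=0, T2=0, T3=4, T4=11, T5=15
Total waiting = 0 + 0 + 4 + 11 + 15 = 30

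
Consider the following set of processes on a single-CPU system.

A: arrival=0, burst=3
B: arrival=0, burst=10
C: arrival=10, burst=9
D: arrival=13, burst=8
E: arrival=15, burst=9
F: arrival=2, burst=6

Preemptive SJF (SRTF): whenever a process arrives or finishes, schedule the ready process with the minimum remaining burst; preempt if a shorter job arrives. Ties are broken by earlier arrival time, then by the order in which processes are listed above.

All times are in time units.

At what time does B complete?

Timeline: | A 0-3 | F 3-9 | B 9-19 | D 19-27 | C 27-36 | E 36-45 |
Completion: A=3  B=19  C=36  D=27  E=45  F=9
Turnaround (C−A): A=3  B=19  C=26  D=14  E=30  F=7

19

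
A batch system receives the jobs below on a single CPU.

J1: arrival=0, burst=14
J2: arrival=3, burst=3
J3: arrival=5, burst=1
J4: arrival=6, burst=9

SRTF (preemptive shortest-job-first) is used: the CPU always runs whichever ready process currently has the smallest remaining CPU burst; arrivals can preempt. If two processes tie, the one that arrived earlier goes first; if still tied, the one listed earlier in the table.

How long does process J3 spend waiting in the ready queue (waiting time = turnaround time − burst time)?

1

Gantt: | J1 0-3 | J2 3-6 | J3 6-7 | J4 7-16 | J1 16-27 |
Completion: J1=27  J2=6  J3=7  J4=16
Turnaround (C−A): J1=27  J2=3  J3=2  J4=10
Waiting(J3) = turnaround − burst = 2 − 1 = 1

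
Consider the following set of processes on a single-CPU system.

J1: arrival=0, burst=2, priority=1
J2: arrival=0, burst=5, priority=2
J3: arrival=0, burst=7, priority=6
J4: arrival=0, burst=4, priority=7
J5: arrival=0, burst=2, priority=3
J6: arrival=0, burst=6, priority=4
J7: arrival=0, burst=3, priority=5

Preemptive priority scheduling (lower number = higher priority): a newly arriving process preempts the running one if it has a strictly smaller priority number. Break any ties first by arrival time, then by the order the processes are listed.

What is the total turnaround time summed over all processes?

Timeline: | J1 0-2 | J2 2-7 | J5 7-9 | J6 9-15 | J7 15-18 | J3 18-25 | J4 25-29 |
Completion: J1=2  J2=7  J3=25  J4=29  J5=9  J6=15  J7=18
Turnaround (C−A): J1=2  J2=7  J3=25  J4=29  J5=9  J6=15  J7=18
Turnaround = completion − arrival: J1=2, J2=7, J3=25, J4=29, J5=9, J6=15, J7=18
Total turnaround = 2 + 7 + 25 + 29 + 9 + 15 + 18 = 105

105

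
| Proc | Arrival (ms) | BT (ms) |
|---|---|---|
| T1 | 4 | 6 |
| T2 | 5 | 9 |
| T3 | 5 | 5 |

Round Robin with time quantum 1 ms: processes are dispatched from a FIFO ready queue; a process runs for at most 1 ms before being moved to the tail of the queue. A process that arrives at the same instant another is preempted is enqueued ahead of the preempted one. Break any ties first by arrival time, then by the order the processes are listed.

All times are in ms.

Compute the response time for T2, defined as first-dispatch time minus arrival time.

0

Gantt: | idle 0-4 | T1 4-5 | T2 5-6 | T3 6-7 | T1 7-8 | T2 8-9 | T3 9-10 | T1 10-11 | T2 11-12 | T3 12-13 | T1 13-14 | T2 14-15 | T3 15-16 | T1 16-17 | T2 17-18 | T3 18-19 | T1 19-20 | T2 20-24 |
Completion: T1=20  T2=24  T3=19
Response(T2) = first start − arrival = 5 − 5 = 0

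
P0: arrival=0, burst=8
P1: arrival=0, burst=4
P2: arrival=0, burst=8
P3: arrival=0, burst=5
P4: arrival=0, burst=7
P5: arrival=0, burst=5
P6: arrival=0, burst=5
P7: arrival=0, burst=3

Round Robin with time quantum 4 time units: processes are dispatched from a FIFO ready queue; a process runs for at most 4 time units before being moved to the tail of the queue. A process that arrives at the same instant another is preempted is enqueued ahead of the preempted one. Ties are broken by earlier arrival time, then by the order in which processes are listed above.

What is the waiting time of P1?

Schedule: | P0 0-4 | P1 4-8 | P2 8-12 | P3 12-16 | P4 16-20 | P5 20-24 | P6 24-28 | P7 28-31 | P0 31-35 | P2 35-39 | P3 39-40 | P4 40-43 | P5 43-44 | P6 44-45 |
Completion: P0=35  P1=8  P2=39  P3=40  P4=43  P5=44  P6=45  P7=31
Waiting(P1) = turnaround − burst = 8 − 4 = 4

4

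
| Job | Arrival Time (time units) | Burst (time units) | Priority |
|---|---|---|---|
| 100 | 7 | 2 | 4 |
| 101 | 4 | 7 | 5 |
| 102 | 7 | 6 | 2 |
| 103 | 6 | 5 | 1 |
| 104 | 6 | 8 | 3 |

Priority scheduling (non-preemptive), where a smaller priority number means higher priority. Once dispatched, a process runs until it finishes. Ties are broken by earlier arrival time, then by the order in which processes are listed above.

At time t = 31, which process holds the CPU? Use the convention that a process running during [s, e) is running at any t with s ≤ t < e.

100

Timeline: | idle 0-4 | 101 4-11 | 103 11-16 | 102 16-22 | 104 22-30 | 100 30-32 |
Completion: 100=32  101=11  102=22  103=16  104=30
Turnaround (C−A): 100=25  101=7  102=15  103=10  104=24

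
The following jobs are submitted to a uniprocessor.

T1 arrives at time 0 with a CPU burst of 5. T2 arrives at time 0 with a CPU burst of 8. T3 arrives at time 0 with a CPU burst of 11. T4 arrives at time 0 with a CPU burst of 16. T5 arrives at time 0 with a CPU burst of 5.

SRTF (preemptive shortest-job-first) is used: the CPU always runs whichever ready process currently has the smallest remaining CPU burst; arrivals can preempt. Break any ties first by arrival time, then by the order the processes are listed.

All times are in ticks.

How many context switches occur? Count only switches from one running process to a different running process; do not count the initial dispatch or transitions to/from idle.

Schedule: | T1 0-5 | T5 5-10 | T2 10-18 | T3 18-29 | T4 29-45 |
Completion: T1=5  T2=18  T3=29  T4=45  T5=10

4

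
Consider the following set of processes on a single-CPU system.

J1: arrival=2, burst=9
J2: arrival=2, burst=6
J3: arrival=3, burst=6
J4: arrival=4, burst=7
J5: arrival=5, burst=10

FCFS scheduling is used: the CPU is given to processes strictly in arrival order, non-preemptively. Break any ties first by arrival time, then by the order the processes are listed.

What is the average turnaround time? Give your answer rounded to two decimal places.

21.00

Timeline: | idle 0-2 | J1 2-11 | J2 11-17 | J3 17-23 | J4 23-30 | J5 30-40 |
Completion: J1=11  J2=17  J3=23  J4=30  J5=40
Turnaround times: J1=9, J2=15, J3=20, J4=26, J5=35
Average turnaround = (9+15+20+26+35) / 5 = 105/5 = 21.00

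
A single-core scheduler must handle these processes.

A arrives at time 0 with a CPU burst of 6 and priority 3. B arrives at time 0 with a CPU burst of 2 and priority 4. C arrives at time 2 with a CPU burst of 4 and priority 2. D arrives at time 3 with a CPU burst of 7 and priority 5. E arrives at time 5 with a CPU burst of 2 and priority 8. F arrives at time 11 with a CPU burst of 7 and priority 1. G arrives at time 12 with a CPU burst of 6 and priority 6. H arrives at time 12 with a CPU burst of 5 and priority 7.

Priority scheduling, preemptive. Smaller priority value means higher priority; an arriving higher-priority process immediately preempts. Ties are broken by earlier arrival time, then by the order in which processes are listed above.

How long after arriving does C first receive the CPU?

Timeline: | A 0-2 | C 2-6 | A 6-10 | B 10-11 | F 11-18 | B 18-19 | D 19-26 | G 26-32 | H 32-37 | E 37-39 |
Completion: A=10  B=19  C=6  D=26  E=39  F=18  G=32  H=37
Response(C) = first start − arrival = 2 − 2 = 0

0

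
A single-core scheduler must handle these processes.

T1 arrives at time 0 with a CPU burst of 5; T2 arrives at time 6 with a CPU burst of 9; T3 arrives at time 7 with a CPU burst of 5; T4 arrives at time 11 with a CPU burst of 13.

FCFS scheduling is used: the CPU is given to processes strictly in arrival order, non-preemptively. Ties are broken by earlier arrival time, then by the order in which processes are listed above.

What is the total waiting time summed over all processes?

Schedule: | T1 0-5 | idle 5-6 | T2 6-15 | T3 15-20 | T4 20-33 |
Completion: T1=5  T2=15  T3=20  T4=33
Waiting = turnaround − burst: T1=0, T2=0, T3=8, T4=9
Total waiting = 0 + 0 + 8 + 9 = 17

17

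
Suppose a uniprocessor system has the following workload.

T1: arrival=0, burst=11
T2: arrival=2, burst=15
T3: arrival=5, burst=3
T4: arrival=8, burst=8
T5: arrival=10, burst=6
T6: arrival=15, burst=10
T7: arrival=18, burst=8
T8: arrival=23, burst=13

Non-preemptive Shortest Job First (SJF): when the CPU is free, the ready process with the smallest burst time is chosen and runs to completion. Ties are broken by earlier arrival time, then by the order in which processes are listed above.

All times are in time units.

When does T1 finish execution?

Gantt: | T1 0-11 | T3 11-14 | T5 14-20 | T4 20-28 | T7 28-36 | T6 36-46 | T8 46-59 | T2 59-74 |
Completion: T1=11  T2=74  T3=14  T4=28  T5=20  T6=46  T7=36  T8=59
Turnaround (C−A): T1=11  T2=72  T3=9  T4=20  T5=10  T6=31  T7=18  T8=36

11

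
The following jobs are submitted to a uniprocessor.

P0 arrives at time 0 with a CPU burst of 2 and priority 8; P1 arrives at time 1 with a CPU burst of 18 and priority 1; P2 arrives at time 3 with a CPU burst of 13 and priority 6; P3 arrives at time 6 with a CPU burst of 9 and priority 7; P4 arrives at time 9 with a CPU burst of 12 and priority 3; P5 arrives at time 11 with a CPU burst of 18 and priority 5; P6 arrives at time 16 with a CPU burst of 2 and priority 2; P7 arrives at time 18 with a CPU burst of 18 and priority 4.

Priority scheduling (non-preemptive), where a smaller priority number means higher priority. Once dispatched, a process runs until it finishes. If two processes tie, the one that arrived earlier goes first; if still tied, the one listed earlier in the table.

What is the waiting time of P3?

Gantt: | P0 0-2 | P1 2-20 | P6 20-22 | P4 22-34 | P7 34-52 | P5 52-70 | P2 70-83 | P3 83-92 |
Completion: P0=2  P1=20  P2=83  P3=92  P4=34  P5=70  P6=22  P7=52
Turnaround (C−A): P0=2  P1=19  P2=80  P3=86  P4=25  P5=59  P6=6  P7=34
Waiting(P3) = turnaround − burst = 86 − 9 = 77

77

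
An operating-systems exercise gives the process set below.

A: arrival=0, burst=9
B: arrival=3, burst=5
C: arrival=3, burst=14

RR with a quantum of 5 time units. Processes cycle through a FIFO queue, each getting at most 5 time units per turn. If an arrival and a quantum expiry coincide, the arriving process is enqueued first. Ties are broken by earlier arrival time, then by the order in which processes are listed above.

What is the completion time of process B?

10

Gantt: | A 0-5 | B 5-10 | C 10-15 | A 15-19 | C 19-28 |
Completion: A=19  B=10  C=28
Turnaround (C−A): A=19  B=7  C=25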